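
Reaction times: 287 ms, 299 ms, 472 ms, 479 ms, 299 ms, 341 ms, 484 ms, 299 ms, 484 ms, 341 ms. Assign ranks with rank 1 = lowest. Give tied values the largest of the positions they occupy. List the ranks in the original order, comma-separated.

Sorted (ascending): 287, 299, 299, 299, 341, 341, 472, 479, 484, 484
The 3 values of 299 occupy positions 2–4 → each gets rank 4.
The 2 values of 341 occupy positions 5–6 → each gets rank 6.
The 2 values of 484 occupy positions 9–10 → each gets rank 10.

1, 4, 7, 8, 4, 6, 10, 4, 10, 6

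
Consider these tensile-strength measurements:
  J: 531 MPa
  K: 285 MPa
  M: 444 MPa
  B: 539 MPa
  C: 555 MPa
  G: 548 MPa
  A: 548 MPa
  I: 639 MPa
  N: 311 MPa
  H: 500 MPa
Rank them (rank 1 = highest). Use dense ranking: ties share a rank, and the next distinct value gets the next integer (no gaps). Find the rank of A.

3

Sorted (descending): 639, 555, 548, 548, 539, 531, 500, 444, 311, 285
The 2 values of 548 share dense rank 3.
Remaining distinct values take the next consecutive integers.
A has value 548 MPa → rank 3.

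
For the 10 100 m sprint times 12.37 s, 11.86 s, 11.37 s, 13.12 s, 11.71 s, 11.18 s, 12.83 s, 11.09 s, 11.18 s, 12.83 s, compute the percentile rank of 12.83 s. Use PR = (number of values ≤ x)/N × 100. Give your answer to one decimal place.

90.0

N = 10.
Strictly below 12.83: 7. Equal to 12.83: 2.
PR = 9/10 × 100 = 90.0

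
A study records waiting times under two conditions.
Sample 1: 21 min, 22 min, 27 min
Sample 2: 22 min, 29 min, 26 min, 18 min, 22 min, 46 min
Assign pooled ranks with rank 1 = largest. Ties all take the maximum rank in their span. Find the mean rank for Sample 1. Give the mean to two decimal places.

Sorted (descending): 46, 29, 27, 26, 22, 22, 22, 21, 18
The 3 values of 22 occupy positions 5–7 → each gets rank 7.
Sample 1 values → pooled ranks: 21→8, 22→7, 27→3
Mean rank = (8 + 7 + 3) / 3 = 6.00

6.00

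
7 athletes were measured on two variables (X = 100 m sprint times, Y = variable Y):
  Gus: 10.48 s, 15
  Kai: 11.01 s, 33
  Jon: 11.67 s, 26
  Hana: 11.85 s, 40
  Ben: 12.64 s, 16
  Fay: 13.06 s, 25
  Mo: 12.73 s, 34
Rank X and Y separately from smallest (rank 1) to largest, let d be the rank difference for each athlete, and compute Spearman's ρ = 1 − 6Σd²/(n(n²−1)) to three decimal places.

Ranks of variable 1: 1, 2, 3, 4, 5, 7, 6
Ranks of variable 2: 1, 5, 4, 7, 2, 3, 6
d = r₁ − r₂: 0, -3, -1, -3, 3, 4, 0
d²: 0, 9, 1, 9, 9, 16, 0; Σd² = 44
ρ = 1 − 6·44/(7·48) = 1 − 264/336 = 0.214

0.214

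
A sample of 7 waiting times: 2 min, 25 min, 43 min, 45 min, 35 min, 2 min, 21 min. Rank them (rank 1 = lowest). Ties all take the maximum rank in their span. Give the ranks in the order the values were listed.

2, 4, 6, 7, 5, 2, 3

Sorted (ascending): 2, 2, 21, 25, 35, 43, 45
The 2 values of 2 occupy positions 1–2 → each gets rank 2.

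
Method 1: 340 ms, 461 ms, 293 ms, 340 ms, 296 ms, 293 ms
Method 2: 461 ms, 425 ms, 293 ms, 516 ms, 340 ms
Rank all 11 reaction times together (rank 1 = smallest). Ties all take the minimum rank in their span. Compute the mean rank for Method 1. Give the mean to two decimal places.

Sorted (ascending): 293, 293, 293, 296, 340, 340, 340, 425, 461, 461, 516
The 3 values of 293 occupy positions 1–3 → each gets rank 1.
The 3 values of 340 occupy positions 5–7 → each gets rank 5.
The 2 values of 461 occupy positions 9–10 → each gets rank 9.
Method 1 values → pooled ranks: 340→5, 461→9, 293→1, 340→5, 296→4, 293→1
Mean rank = (5 + 9 + 1 + 5 + 4 + 1) / 6 = 4.17

4.17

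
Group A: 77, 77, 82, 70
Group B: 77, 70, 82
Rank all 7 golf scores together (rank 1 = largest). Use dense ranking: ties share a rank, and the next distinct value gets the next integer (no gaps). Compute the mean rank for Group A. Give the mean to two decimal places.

Sorted (descending): 82, 82, 77, 77, 77, 70, 70
The 2 values of 82 share dense rank 1.
The 3 values of 77 share dense rank 2.
The 2 values of 70 share dense rank 3.
Group A values → pooled ranks: 77→2, 77→2, 82→1, 70→3
Mean rank = (2 + 2 + 1 + 3) / 4 = 2.00

2.00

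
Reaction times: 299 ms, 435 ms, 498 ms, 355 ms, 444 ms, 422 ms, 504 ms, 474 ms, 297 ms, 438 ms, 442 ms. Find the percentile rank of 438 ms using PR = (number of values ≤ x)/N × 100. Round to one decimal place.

N = 11.
Strictly below 438: 5. Equal to 438: 1.
PR = 6/11 × 100 = 54.5

54.5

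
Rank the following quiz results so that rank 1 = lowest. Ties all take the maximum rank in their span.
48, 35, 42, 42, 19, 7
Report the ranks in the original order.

Sorted (ascending): 7, 19, 35, 42, 42, 48
The 2 values of 42 occupy positions 4–5 → each gets rank 5.

6, 3, 5, 5, 2, 1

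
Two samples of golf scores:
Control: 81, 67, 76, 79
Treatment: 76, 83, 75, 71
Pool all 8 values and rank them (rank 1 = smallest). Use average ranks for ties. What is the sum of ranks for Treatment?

17.5

Sorted (ascending): 67, 71, 75, 76, 76, 79, 81, 83
The 2 values of 76 occupy positions 4–5 → average rank (4+5)/2 = 4.5.
Treatment values → pooled ranks: 76→4.5, 83→8, 75→3, 71→2
Rank sum = 4.5 + 8 + 3 + 2 = 17.5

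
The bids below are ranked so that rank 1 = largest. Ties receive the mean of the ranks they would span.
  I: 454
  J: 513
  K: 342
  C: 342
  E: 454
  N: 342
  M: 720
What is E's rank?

Sorted (descending): 720, 513, 454, 454, 342, 342, 342
The 2 values of 454 occupy positions 3–4 → average rank (3+4)/2 = 3.5.
The 3 values of 342 occupy positions 5–7 → average rank 6.
E has value 454 → rank 3.5.

3.5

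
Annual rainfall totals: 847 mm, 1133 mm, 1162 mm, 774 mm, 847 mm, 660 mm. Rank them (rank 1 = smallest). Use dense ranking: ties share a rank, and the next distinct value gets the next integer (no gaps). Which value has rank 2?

Sorted (ascending): 660, 774, 847, 847, 1133, 1162
The 2 values of 847 share dense rank 3.
Remaining distinct values take the next consecutive integers.
Rank 2 → value 774.

774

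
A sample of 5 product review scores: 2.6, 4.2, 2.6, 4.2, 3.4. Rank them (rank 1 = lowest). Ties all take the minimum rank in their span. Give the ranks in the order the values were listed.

Sorted (ascending): 2.6, 2.6, 3.4, 4.2, 4.2
The 2 values of 2.6 occupy positions 1–2 → each gets rank 1.
The 2 values of 4.2 occupy positions 4–5 → each gets rank 4.

1, 4, 1, 4, 3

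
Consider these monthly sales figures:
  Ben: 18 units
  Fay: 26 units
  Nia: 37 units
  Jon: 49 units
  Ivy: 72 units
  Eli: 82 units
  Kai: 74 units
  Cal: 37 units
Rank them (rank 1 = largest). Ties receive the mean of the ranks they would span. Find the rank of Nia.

Sorted (descending): 82, 74, 72, 49, 37, 37, 26, 18
The 2 values of 37 occupy positions 5–6 → average rank (5+6)/2 = 5.5.
Nia has value 37 units → rank 5.5.

5.5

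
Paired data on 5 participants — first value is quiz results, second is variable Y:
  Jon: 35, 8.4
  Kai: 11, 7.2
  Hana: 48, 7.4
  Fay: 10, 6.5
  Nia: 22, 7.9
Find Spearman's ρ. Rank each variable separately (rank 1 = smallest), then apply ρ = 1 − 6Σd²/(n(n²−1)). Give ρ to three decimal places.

Ranks of variable 1: 4, 2, 5, 1, 3
Ranks of variable 2: 5, 2, 3, 1, 4
d = r₁ − r₂: -1, 0, 2, 0, -1
d²: 1, 0, 4, 0, 1; Σd² = 6
ρ = 1 − 6·6/(5·24) = 1 − 36/120 = 0.700

0.700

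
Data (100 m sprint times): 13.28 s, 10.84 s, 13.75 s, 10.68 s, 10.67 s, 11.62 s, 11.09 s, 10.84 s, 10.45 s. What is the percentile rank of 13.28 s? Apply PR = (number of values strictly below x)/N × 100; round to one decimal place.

N = 9.
Strictly below 13.28: 7. Equal to 13.28: 1.
PR = 7/9 × 100 = 77.8

77.8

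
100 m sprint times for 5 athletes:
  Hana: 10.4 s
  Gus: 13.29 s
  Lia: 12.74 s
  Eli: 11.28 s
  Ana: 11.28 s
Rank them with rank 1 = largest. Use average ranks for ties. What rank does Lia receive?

Sorted (descending): 13.29, 12.74, 11.28, 11.28, 10.4
The 2 values of 11.28 occupy positions 3–4 → average rank (3+4)/2 = 3.5.
Lia has value 12.74 s → rank 2.

2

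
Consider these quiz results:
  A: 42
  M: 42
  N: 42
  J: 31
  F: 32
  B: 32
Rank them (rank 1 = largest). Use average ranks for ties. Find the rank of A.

Sorted (descending): 42, 42, 42, 32, 32, 31
The 3 values of 42 occupy positions 1–3 → average rank 2.
The 2 values of 32 occupy positions 4–5 → average rank (4+5)/2 = 4.5.
A has value 42 → rank 2.

2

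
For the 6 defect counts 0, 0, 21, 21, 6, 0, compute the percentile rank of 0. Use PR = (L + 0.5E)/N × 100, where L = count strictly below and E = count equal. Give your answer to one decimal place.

25.0

N = 6.
Strictly below 0: 0. Equal to 0: 3.
PR = (0 + 0.5·3)/6 × 100 = 25.0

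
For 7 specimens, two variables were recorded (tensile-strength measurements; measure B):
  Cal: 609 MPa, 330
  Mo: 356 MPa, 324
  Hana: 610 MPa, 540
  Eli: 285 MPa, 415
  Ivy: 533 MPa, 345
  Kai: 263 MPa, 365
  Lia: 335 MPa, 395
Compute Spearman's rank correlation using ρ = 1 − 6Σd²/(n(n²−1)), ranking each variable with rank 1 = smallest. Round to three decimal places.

-0.036

Ranks of variable 1: 6, 4, 7, 2, 5, 1, 3
Ranks of variable 2: 2, 1, 7, 6, 3, 4, 5
d = r₁ − r₂: 4, 3, 0, -4, 2, -3, -2
d²: 16, 9, 0, 16, 4, 9, 4; Σd² = 58
ρ = 1 − 6·58/(7·48) = 1 − 348/336 = -0.036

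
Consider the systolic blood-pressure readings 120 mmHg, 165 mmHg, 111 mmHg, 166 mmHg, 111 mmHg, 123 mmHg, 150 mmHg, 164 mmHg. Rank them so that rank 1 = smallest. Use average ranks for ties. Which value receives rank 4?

123

Sorted (ascending): 111, 111, 120, 123, 150, 164, 165, 166
The 2 values of 111 occupy positions 1–2 → average rank (1+2)/2 = 1.5.
Rank 4 → value 123.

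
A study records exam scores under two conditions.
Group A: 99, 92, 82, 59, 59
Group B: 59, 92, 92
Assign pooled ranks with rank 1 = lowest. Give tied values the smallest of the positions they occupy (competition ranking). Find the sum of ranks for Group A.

19

Sorted (ascending): 59, 59, 59, 82, 92, 92, 92, 99
The 3 values of 59 occupy positions 1–3 → each gets rank 1.
The 3 values of 92 occupy positions 5–7 → each gets rank 5.
Group A values → pooled ranks: 99→8, 92→5, 82→4, 59→1, 59→1
Rank sum = 8 + 5 + 4 + 1 + 1 = 19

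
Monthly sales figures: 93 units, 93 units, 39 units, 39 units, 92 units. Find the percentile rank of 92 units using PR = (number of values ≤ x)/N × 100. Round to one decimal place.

60.0

N = 5.
Strictly below 92: 2. Equal to 92: 1.
PR = 3/5 × 100 = 60.0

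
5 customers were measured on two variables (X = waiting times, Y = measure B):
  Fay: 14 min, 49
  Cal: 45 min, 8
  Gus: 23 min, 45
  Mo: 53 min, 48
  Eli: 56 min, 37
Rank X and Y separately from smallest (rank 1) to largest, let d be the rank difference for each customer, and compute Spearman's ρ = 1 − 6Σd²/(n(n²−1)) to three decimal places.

-0.500

Ranks of variable 1: 1, 3, 2, 4, 5
Ranks of variable 2: 5, 1, 3, 4, 2
d = r₁ − r₂: -4, 2, -1, 0, 3
d²: 16, 4, 1, 0, 9; Σd² = 30
ρ = 1 − 6·30/(5·24) = 1 − 180/120 = -0.500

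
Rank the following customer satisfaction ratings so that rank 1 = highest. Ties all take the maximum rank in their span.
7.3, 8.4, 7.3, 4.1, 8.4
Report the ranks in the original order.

Sorted (descending): 8.4, 8.4, 7.3, 7.3, 4.1
The 2 values of 8.4 occupy positions 1–2 → each gets rank 2.
The 2 values of 7.3 occupy positions 3–4 → each gets rank 4.

4, 2, 4, 5, 2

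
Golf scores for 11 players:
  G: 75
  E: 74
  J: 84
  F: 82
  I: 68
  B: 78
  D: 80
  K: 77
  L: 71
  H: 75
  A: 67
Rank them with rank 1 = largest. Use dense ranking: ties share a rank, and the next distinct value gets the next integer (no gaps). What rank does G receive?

Sorted (descending): 84, 82, 80, 78, 77, 75, 75, 74, 71, 68, 67
The 2 values of 75 share dense rank 6.
Remaining distinct values take the next consecutive integers.
G has value 75 → rank 6.

6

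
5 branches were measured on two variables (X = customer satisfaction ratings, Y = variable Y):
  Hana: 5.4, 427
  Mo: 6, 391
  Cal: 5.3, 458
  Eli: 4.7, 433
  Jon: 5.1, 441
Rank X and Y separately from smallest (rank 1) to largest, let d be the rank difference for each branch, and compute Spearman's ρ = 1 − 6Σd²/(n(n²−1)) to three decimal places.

Ranks of variable 1: 4, 5, 3, 1, 2
Ranks of variable 2: 2, 1, 5, 3, 4
d = r₁ − r₂: 2, 4, -2, -2, -2
d²: 4, 16, 4, 4, 4; Σd² = 32
ρ = 1 − 6·32/(5·24) = 1 − 192/120 = -0.600

-0.600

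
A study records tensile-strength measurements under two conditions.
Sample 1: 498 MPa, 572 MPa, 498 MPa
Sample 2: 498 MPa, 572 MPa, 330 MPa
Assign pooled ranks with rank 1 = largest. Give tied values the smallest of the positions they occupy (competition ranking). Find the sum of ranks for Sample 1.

Sorted (descending): 572, 572, 498, 498, 498, 330
The 2 values of 572 occupy positions 1–2 → each gets rank 1.
The 3 values of 498 occupy positions 3–5 → each gets rank 3.
Sample 1 values → pooled ranks: 498→3, 572→1, 498→3
Rank sum = 3 + 1 + 3 = 7

7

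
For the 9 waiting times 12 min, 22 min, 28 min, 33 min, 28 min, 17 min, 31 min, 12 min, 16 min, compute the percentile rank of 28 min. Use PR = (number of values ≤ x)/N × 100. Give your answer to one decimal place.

77.8

N = 9.
Strictly below 28: 5. Equal to 28: 2.
PR = 7/9 × 100 = 77.8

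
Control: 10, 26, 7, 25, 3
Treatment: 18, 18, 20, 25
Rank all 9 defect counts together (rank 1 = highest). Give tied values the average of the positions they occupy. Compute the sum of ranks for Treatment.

17.5

Sorted (descending): 26, 25, 25, 20, 18, 18, 10, 7, 3
The 2 values of 25 occupy positions 2–3 → average rank (2+3)/2 = 2.5.
The 2 values of 18 occupy positions 5–6 → average rank (5+6)/2 = 5.5.
Treatment values → pooled ranks: 18→5.5, 18→5.5, 20→4, 25→2.5
Rank sum = 5.5 + 5.5 + 4 + 2.5 = 17.5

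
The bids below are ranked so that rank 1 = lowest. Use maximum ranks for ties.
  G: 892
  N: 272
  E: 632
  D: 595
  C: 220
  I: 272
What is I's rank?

3

Sorted (ascending): 220, 272, 272, 595, 632, 892
The 2 values of 272 occupy positions 2–3 → each gets rank 3.
I has value 272 → rank 3.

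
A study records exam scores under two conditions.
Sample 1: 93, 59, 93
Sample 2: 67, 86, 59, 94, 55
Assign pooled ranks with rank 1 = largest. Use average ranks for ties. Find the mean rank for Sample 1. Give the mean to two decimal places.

Sorted (descending): 94, 93, 93, 86, 67, 59, 59, 55
The 2 values of 93 occupy positions 2–3 → average rank (2+3)/2 = 2.5.
The 2 values of 59 occupy positions 6–7 → average rank (6+7)/2 = 6.5.
Sample 1 values → pooled ranks: 93→2.5, 59→6.5, 93→2.5
Mean rank = (2.5 + 6.5 + 2.5) / 3 = 3.83

3.83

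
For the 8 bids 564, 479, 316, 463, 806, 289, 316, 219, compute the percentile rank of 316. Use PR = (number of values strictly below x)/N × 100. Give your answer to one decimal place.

25.0

N = 8.
Strictly below 316: 2. Equal to 316: 2.
PR = 2/8 × 100 = 25.0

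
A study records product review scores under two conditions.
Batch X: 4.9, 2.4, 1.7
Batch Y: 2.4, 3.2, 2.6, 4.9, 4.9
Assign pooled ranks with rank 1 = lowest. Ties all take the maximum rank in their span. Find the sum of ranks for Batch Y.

Sorted (ascending): 1.7, 2.4, 2.4, 2.6, 3.2, 4.9, 4.9, 4.9
The 2 values of 2.4 occupy positions 2–3 → each gets rank 3.
The 3 values of 4.9 occupy positions 6–8 → each gets rank 8.
Batch Y values → pooled ranks: 2.4→3, 3.2→5, 2.6→4, 4.9→8, 4.9→8
Rank sum = 3 + 5 + 4 + 8 + 8 = 28

28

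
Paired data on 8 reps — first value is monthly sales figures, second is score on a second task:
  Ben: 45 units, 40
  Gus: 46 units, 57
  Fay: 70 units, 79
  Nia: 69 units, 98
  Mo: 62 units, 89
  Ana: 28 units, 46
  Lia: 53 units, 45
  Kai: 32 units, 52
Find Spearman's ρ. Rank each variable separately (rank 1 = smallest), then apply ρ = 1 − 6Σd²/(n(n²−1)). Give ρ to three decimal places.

0.667

Ranks of variable 1: 3, 4, 8, 7, 6, 1, 5, 2
Ranks of variable 2: 1, 5, 6, 8, 7, 3, 2, 4
d = r₁ − r₂: 2, -1, 2, -1, -1, -2, 3, -2
d²: 4, 1, 4, 1, 1, 4, 9, 4; Σd² = 28
ρ = 1 − 6·28/(8·63) = 1 − 168/504 = 0.667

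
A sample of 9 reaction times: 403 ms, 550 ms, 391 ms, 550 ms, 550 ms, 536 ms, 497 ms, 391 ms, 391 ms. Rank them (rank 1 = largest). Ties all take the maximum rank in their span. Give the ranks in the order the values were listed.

6, 3, 9, 3, 3, 4, 5, 9, 9

Sorted (descending): 550, 550, 550, 536, 497, 403, 391, 391, 391
The 3 values of 550 occupy positions 1–3 → each gets rank 3.
The 3 values of 391 occupy positions 7–9 → each gets rank 9.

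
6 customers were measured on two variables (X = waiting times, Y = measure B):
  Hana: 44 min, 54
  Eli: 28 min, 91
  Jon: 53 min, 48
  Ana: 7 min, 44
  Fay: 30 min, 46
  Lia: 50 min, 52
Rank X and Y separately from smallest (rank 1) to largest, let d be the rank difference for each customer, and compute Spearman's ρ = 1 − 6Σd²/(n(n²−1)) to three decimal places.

0.200

Ranks of variable 1: 4, 2, 6, 1, 3, 5
Ranks of variable 2: 5, 6, 3, 1, 2, 4
d = r₁ − r₂: -1, -4, 3, 0, 1, 1
d²: 1, 16, 9, 0, 1, 1; Σd² = 28
ρ = 1 − 6·28/(6·35) = 1 − 168/210 = 0.200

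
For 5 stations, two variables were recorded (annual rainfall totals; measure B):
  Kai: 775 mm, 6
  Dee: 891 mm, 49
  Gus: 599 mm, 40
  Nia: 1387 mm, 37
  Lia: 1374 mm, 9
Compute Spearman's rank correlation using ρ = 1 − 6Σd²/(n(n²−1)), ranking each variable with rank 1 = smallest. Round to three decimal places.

-0.100

Ranks of variable 1: 2, 3, 1, 5, 4
Ranks of variable 2: 1, 5, 4, 3, 2
d = r₁ − r₂: 1, -2, -3, 2, 2
d²: 1, 4, 9, 4, 4; Σd² = 22
ρ = 1 − 6·22/(5·24) = 1 − 132/120 = -0.100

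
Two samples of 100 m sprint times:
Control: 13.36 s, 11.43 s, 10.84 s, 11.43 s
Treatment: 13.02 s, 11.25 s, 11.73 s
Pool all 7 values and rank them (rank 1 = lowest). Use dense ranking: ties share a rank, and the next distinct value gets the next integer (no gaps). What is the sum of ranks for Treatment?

Sorted (ascending): 10.84, 11.25, 11.43, 11.43, 11.73, 13.02, 13.36
The 2 values of 11.43 share dense rank 3.
Remaining distinct values take the next consecutive integers.
Treatment values → pooled ranks: 13.02→5, 11.25→2, 11.73→4
Rank sum = 5 + 2 + 4 = 11

11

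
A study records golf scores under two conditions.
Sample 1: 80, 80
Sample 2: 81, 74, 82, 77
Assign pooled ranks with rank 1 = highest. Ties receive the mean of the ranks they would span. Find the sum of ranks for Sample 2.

Sorted (descending): 82, 81, 80, 80, 77, 74
The 2 values of 80 occupy positions 3–4 → average rank (3+4)/2 = 3.5.
Sample 2 values → pooled ranks: 81→2, 74→6, 82→1, 77→5
Rank sum = 2 + 6 + 1 + 5 = 14

14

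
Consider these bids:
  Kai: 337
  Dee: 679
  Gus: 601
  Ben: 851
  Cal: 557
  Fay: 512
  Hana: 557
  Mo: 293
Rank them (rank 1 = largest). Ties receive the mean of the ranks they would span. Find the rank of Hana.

4.5

Sorted (descending): 851, 679, 601, 557, 557, 512, 337, 293
The 2 values of 557 occupy positions 4–5 → average rank (4+5)/2 = 4.5.
Hana has value 557 → rank 4.5.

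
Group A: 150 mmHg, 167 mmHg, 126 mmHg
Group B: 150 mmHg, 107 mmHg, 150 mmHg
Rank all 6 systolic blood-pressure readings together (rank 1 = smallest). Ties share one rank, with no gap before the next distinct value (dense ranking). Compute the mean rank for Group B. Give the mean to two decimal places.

2.33

Sorted (ascending): 107, 126, 150, 150, 150, 167
The 3 values of 150 share dense rank 3.
Remaining distinct values take the next consecutive integers.
Group B values → pooled ranks: 150→3, 107→1, 150→3
Mean rank = (3 + 1 + 3) / 3 = 2.33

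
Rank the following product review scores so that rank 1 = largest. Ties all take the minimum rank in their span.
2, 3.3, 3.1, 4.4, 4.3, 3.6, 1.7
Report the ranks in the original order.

Sorted (descending): 4.4, 4.3, 3.6, 3.3, 3.1, 2, 1.7
No ties — each value takes its position as its rank.

6, 4, 5, 1, 2, 3, 7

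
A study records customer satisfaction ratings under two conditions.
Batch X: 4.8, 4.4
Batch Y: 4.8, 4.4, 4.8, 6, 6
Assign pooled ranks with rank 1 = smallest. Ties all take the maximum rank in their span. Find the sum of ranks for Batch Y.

Sorted (ascending): 4.4, 4.4, 4.8, 4.8, 4.8, 6, 6
The 2 values of 4.4 occupy positions 1–2 → each gets rank 2.
The 3 values of 4.8 occupy positions 3–5 → each gets rank 5.
The 2 values of 6 occupy positions 6–7 → each gets rank 7.
Batch Y values → pooled ranks: 4.8→5, 4.4→2, 4.8→5, 6→7, 6→7
Rank sum = 5 + 2 + 5 + 7 + 7 = 26

26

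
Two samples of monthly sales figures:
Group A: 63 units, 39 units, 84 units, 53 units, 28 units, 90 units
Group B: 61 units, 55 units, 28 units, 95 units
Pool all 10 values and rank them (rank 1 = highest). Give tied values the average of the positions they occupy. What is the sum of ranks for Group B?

21.5

Sorted (descending): 95, 90, 84, 63, 61, 55, 53, 39, 28, 28
The 2 values of 28 occupy positions 9–10 → average rank (9+10)/2 = 9.5.
Group B values → pooled ranks: 61→5, 55→6, 28→9.5, 95→1
Rank sum = 5 + 6 + 9.5 + 1 = 21.5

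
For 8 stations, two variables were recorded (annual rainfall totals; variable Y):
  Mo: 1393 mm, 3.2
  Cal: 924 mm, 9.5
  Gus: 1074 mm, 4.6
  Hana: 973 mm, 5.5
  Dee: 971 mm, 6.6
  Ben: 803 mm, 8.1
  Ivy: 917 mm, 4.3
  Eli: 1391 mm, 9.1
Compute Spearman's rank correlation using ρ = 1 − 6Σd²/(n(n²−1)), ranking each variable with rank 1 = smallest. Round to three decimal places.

-0.310

Ranks of variable 1: 8, 3, 6, 5, 4, 1, 2, 7
Ranks of variable 2: 1, 8, 3, 4, 5, 6, 2, 7
d = r₁ − r₂: 7, -5, 3, 1, -1, -5, 0, 0
d²: 49, 25, 9, 1, 1, 25, 0, 0; Σd² = 110
ρ = 1 − 6·110/(8·63) = 1 − 660/504 = -0.310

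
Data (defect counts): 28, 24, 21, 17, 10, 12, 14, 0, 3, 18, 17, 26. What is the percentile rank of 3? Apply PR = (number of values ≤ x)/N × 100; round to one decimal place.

N = 12.
Strictly below 3: 1. Equal to 3: 1.
PR = 2/12 × 100 = 16.7

16.7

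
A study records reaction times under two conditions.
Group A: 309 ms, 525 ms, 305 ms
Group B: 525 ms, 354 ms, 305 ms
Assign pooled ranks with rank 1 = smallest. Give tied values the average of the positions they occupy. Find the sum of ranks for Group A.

10

Sorted (ascending): 305, 305, 309, 354, 525, 525
The 2 values of 305 occupy positions 1–2 → average rank (1+2)/2 = 1.5.
The 2 values of 525 occupy positions 5–6 → average rank (5+6)/2 = 5.5.
Group A values → pooled ranks: 309→3, 525→5.5, 305→1.5
Rank sum = 3 + 5.5 + 1.5 = 10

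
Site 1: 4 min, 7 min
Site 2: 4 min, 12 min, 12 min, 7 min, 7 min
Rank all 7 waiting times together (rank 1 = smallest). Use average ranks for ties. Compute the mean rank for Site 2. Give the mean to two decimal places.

Sorted (ascending): 4, 4, 7, 7, 7, 12, 12
The 2 values of 4 occupy positions 1–2 → average rank (1+2)/2 = 1.5.
The 3 values of 7 occupy positions 3–5 → average rank 4.
The 2 values of 12 occupy positions 6–7 → average rank (6+7)/2 = 6.5.
Site 2 values → pooled ranks: 4→1.5, 12→6.5, 12→6.5, 7→4, 7→4
Mean rank = (1.5 + 6.5 + 6.5 + 4 + 4) / 5 = 4.50

4.50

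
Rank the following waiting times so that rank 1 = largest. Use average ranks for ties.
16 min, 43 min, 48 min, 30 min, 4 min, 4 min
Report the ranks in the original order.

Sorted (descending): 48, 43, 30, 16, 4, 4
The 2 values of 4 occupy positions 5–6 → average rank (5+6)/2 = 5.5.

4, 2, 1, 3, 5.5, 5.5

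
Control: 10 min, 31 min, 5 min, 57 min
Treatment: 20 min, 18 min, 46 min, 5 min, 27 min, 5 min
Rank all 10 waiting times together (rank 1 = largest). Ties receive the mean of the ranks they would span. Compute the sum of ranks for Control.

20

Sorted (descending): 57, 46, 31, 27, 20, 18, 10, 5, 5, 5
The 3 values of 5 occupy positions 8–10 → average rank 9.
Control values → pooled ranks: 10→7, 31→3, 5→9, 57→1
Rank sum = 7 + 3 + 9 + 1 = 20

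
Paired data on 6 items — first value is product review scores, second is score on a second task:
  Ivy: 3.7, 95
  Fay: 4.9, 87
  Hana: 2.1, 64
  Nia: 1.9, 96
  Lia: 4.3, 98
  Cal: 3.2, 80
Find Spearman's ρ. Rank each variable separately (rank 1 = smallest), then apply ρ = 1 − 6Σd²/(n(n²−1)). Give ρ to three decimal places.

Ranks of variable 1: 4, 6, 2, 1, 5, 3
Ranks of variable 2: 4, 3, 1, 5, 6, 2
d = r₁ − r₂: 0, 3, 1, -4, -1, 1
d²: 0, 9, 1, 16, 1, 1; Σd² = 28
ρ = 1 − 6·28/(6·35) = 1 − 168/210 = 0.200

0.200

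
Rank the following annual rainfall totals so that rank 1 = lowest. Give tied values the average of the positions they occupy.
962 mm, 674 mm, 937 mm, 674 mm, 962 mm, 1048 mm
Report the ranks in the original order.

4.5, 1.5, 3, 1.5, 4.5, 6

Sorted (ascending): 674, 674, 937, 962, 962, 1048
The 2 values of 674 occupy positions 1–2 → average rank (1+2)/2 = 1.5.
The 2 values of 962 occupy positions 4–5 → average rank (4+5)/2 = 4.5.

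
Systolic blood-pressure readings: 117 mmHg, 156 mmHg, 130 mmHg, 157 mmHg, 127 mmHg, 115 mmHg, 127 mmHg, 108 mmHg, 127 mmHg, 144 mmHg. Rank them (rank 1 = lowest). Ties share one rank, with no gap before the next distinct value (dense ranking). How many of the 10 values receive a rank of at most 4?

Sorted (ascending): 108, 115, 117, 127, 127, 127, 130, 144, 156, 157
The 3 values of 127 share dense rank 4.
Remaining distinct values take the next consecutive integers.
Ranks ≤ 4: {1, 2, 3, 4, 4, 4} → 6 values.

6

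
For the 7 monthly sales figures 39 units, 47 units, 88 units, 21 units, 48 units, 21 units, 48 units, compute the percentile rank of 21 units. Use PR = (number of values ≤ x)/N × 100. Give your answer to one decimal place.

N = 7.
Strictly below 21: 0. Equal to 21: 2.
PR = 2/7 × 100 = 28.6

28.6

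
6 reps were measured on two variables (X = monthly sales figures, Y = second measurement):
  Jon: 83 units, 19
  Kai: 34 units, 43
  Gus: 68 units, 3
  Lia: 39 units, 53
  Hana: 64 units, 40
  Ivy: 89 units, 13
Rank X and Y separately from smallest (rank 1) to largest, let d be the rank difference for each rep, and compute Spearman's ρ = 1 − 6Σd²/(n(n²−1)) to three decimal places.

Ranks of variable 1: 5, 1, 4, 2, 3, 6
Ranks of variable 2: 3, 5, 1, 6, 4, 2
d = r₁ − r₂: 2, -4, 3, -4, -1, 4
d²: 4, 16, 9, 16, 1, 16; Σd² = 62
ρ = 1 − 6·62/(6·35) = 1 − 372/210 = -0.771

-0.771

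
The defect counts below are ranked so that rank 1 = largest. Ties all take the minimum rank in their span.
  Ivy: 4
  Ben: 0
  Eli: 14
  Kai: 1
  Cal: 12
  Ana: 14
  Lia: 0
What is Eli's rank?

Sorted (descending): 14, 14, 12, 4, 1, 0, 0
The 2 values of 14 occupy positions 1–2 → each gets rank 1.
The 2 values of 0 occupy positions 6–7 → each gets rank 6.
Eli has value 14 → rank 1.

1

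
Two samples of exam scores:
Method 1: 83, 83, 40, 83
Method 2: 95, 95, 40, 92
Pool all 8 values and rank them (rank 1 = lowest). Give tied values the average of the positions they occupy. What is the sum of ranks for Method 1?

13.5

Sorted (ascending): 40, 40, 83, 83, 83, 92, 95, 95
The 2 values of 40 occupy positions 1–2 → average rank (1+2)/2 = 1.5.
The 3 values of 83 occupy positions 3–5 → average rank 4.
The 2 values of 95 occupy positions 7–8 → average rank (7+8)/2 = 7.5.
Method 1 values → pooled ranks: 83→4, 83→4, 40→1.5, 83→4
Rank sum = 4 + 4 + 1.5 + 4 = 13.5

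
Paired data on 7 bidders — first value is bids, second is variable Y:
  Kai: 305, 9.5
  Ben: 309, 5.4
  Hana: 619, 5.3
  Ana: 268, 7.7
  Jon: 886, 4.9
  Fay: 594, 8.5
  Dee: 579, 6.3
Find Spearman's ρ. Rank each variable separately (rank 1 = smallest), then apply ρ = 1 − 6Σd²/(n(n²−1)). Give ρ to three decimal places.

Ranks of variable 1: 2, 3, 6, 1, 7, 5, 4
Ranks of variable 2: 7, 3, 2, 5, 1, 6, 4
d = r₁ − r₂: -5, 0, 4, -4, 6, -1, 0
d²: 25, 0, 16, 16, 36, 1, 0; Σd² = 94
ρ = 1 − 6·94/(7·48) = 1 − 564/336 = -0.679

-0.679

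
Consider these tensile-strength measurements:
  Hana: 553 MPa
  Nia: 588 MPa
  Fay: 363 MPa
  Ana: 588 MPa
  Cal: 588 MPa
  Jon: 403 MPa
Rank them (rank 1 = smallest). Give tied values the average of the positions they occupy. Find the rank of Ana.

5

Sorted (ascending): 363, 403, 553, 588, 588, 588
The 3 values of 588 occupy positions 4–6 → average rank 5.
Ana has value 588 MPa → rank 5.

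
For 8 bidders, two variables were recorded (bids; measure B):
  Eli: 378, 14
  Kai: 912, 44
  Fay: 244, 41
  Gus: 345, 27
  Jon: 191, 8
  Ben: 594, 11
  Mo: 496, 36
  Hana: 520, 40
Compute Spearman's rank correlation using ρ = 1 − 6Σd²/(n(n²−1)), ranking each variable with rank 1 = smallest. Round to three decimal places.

Ranks of variable 1: 4, 8, 2, 3, 1, 7, 5, 6
Ranks of variable 2: 3, 8, 7, 4, 1, 2, 5, 6
d = r₁ − r₂: 1, 0, -5, -1, 0, 5, 0, 0
d²: 1, 0, 25, 1, 0, 25, 0, 0; Σd² = 52
ρ = 1 − 6·52/(8·63) = 1 − 312/504 = 0.381

0.381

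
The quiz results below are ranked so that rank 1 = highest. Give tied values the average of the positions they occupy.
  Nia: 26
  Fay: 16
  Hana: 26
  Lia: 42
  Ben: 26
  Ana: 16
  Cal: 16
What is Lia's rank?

1

Sorted (descending): 42, 26, 26, 26, 16, 16, 16
The 3 values of 26 occupy positions 2–4 → average rank 3.
The 3 values of 16 occupy positions 5–7 → average rank 6.
Lia has value 42 → rank 1.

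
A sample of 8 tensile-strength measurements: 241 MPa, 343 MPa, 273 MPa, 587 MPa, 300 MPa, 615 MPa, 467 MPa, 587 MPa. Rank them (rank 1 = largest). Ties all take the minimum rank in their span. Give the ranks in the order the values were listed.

Sorted (descending): 615, 587, 587, 467, 343, 300, 273, 241
The 2 values of 587 occupy positions 2–3 → each gets rank 2.

8, 5, 7, 2, 6, 1, 4, 2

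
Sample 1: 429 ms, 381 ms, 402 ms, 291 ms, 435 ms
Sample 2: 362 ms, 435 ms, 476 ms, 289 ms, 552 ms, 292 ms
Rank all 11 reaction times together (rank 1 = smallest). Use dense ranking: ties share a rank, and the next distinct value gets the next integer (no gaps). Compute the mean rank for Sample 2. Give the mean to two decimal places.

Sorted (ascending): 289, 291, 292, 362, 381, 402, 429, 435, 435, 476, 552
The 2 values of 435 share dense rank 8.
Remaining distinct values take the next consecutive integers.
Sample 2 values → pooled ranks: 362→4, 435→8, 476→9, 289→1, 552→10, 292→3
Mean rank = (4 + 8 + 9 + 1 + 10 + 3) / 6 = 5.83

5.83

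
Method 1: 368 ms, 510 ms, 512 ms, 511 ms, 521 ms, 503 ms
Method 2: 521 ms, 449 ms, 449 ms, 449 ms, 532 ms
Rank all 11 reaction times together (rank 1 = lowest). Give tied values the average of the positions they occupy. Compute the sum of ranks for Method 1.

36.5

Sorted (ascending): 368, 449, 449, 449, 503, 510, 511, 512, 521, 521, 532
The 3 values of 449 occupy positions 2–4 → average rank 3.
The 2 values of 521 occupy positions 9–10 → average rank (9+10)/2 = 9.5.
Method 1 values → pooled ranks: 368→1, 510→6, 512→8, 511→7, 521→9.5, 503→5
Rank sum = 1 + 6 + 8 + 7 + 9.5 + 5 = 36.5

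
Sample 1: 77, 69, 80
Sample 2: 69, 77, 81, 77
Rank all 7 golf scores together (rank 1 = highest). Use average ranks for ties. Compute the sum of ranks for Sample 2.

15.5

Sorted (descending): 81, 80, 77, 77, 77, 69, 69
The 3 values of 77 occupy positions 3–5 → average rank 4.
The 2 values of 69 occupy positions 6–7 → average rank (6+7)/2 = 6.5.
Sample 2 values → pooled ranks: 69→6.5, 77→4, 81→1, 77→4
Rank sum = 6.5 + 4 + 1 + 4 = 15.5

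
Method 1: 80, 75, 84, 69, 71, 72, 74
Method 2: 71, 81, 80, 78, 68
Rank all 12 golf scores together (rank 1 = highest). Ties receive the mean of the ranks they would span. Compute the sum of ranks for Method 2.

32

Sorted (descending): 84, 81, 80, 80, 78, 75, 74, 72, 71, 71, 69, 68
The 2 values of 80 occupy positions 3–4 → average rank (3+4)/2 = 3.5.
The 2 values of 71 occupy positions 9–10 → average rank (9+10)/2 = 9.5.
Method 2 values → pooled ranks: 71→9.5, 81→2, 80→3.5, 78→5, 68→12
Rank sum = 9.5 + 2 + 3.5 + 5 + 12 = 32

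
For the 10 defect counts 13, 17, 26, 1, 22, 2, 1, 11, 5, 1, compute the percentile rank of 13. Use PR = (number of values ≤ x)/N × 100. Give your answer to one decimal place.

70.0

N = 10.
Strictly below 13: 6. Equal to 13: 1.
PR = 7/10 × 100 = 70.0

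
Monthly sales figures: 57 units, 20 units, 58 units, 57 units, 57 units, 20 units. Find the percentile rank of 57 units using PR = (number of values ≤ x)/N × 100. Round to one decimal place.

83.3

N = 6.
Strictly below 57: 2. Equal to 57: 3.
PR = 5/6 × 100 = 83.3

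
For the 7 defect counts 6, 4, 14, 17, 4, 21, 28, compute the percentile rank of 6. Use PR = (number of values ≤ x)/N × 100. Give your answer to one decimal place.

N = 7.
Strictly below 6: 2. Equal to 6: 1.
PR = 3/7 × 100 = 42.9

42.9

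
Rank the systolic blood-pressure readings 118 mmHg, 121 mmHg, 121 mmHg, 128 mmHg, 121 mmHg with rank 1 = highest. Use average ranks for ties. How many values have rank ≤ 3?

Sorted (descending): 128, 121, 121, 121, 118
The 3 values of 121 occupy positions 2–4 → average rank 3.
Ranks ≤ 3: {1, 3, 3, 3} → 4 values.

4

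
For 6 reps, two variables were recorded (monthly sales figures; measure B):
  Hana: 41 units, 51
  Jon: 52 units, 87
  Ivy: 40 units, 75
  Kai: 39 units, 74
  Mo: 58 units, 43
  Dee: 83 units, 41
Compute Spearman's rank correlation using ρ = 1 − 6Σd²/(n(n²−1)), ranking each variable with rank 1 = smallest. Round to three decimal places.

Ranks of variable 1: 3, 4, 2, 1, 5, 6
Ranks of variable 2: 3, 6, 5, 4, 2, 1
d = r₁ − r₂: 0, -2, -3, -3, 3, 5
d²: 0, 4, 9, 9, 9, 25; Σd² = 56
ρ = 1 − 6·56/(6·35) = 1 − 336/210 = -0.600

-0.600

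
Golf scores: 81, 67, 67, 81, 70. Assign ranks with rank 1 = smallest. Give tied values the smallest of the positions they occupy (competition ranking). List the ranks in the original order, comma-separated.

Sorted (ascending): 67, 67, 70, 81, 81
The 2 values of 67 occupy positions 1–2 → each gets rank 1.
The 2 values of 81 occupy positions 4–5 → each gets rank 4.

4, 1, 1, 4, 3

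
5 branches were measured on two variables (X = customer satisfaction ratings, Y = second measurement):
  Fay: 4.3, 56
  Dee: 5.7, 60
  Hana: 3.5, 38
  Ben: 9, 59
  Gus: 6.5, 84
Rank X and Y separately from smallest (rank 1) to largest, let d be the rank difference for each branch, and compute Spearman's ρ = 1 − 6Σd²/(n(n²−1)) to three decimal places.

0.700

Ranks of variable 1: 2, 3, 1, 5, 4
Ranks of variable 2: 2, 4, 1, 3, 5
d = r₁ − r₂: 0, -1, 0, 2, -1
d²: 0, 1, 0, 4, 1; Σd² = 6
ρ = 1 − 6·6/(5·24) = 1 − 36/120 = 0.700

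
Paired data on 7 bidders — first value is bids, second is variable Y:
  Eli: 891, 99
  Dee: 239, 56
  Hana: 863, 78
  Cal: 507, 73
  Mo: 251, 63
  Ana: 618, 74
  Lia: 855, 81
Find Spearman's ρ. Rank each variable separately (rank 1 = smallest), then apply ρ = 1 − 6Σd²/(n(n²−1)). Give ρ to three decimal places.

0.964

Ranks of variable 1: 7, 1, 6, 3, 2, 4, 5
Ranks of variable 2: 7, 1, 5, 3, 2, 4, 6
d = r₁ − r₂: 0, 0, 1, 0, 0, 0, -1
d²: 0, 0, 1, 0, 0, 0, 1; Σd² = 2
ρ = 1 − 6·2/(7·48) = 1 − 12/336 = 0.964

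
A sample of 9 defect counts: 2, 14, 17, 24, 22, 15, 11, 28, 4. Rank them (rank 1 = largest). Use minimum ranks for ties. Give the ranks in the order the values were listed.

9, 6, 4, 2, 3, 5, 7, 1, 8

Sorted (descending): 28, 24, 22, 17, 15, 14, 11, 4, 2
No ties — each value takes its position as its rank.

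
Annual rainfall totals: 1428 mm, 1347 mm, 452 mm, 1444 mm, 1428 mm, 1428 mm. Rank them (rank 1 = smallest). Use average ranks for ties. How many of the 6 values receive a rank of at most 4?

Sorted (ascending): 452, 1347, 1428, 1428, 1428, 1444
The 3 values of 1428 occupy positions 3–5 → average rank 4.
Ranks ≤ 4: {1, 2, 4, 4, 4} → 5 values.

5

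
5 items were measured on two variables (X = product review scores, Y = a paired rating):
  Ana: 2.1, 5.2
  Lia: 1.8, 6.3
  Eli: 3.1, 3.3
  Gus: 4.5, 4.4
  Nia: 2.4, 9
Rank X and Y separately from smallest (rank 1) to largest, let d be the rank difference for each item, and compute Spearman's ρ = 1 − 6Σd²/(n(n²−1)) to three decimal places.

Ranks of variable 1: 2, 1, 4, 5, 3
Ranks of variable 2: 3, 4, 1, 2, 5
d = r₁ − r₂: -1, -3, 3, 3, -2
d²: 1, 9, 9, 9, 4; Σd² = 32
ρ = 1 − 6·32/(5·24) = 1 − 192/120 = -0.600

-0.600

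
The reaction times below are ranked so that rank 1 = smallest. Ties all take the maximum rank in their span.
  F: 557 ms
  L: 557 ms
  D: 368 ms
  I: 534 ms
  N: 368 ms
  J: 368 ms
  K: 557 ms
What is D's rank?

3

Sorted (ascending): 368, 368, 368, 534, 557, 557, 557
The 3 values of 368 occupy positions 1–3 → each gets rank 3.
The 3 values of 557 occupy positions 5–7 → each gets rank 7.
D has value 368 ms → rank 3.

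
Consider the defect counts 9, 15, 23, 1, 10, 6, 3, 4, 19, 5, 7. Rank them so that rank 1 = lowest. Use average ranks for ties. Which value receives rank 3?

4

Sorted (ascending): 1, 3, 4, 5, 6, 7, 9, 10, 15, 19, 23
No ties — each value takes its position as its rank.
Rank 3 → value 4.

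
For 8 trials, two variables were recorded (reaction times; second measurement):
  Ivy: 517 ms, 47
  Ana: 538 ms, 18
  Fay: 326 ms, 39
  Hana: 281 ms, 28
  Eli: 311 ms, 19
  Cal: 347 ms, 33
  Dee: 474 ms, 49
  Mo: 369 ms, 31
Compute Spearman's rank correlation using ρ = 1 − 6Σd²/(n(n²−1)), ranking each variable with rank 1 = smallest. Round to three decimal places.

Ranks of variable 1: 7, 8, 3, 1, 2, 4, 6, 5
Ranks of variable 2: 7, 1, 6, 3, 2, 5, 8, 4
d = r₁ − r₂: 0, 7, -3, -2, 0, -1, -2, 1
d²: 0, 49, 9, 4, 0, 1, 4, 1; Σd² = 68
ρ = 1 − 6·68/(8·63) = 1 − 408/504 = 0.190

0.190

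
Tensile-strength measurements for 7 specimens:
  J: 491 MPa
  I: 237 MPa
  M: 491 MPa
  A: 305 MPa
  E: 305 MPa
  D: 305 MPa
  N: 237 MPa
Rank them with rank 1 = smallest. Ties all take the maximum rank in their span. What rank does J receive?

Sorted (ascending): 237, 237, 305, 305, 305, 491, 491
The 2 values of 237 occupy positions 1–2 → each gets rank 2.
The 3 values of 305 occupy positions 3–5 → each gets rank 5.
The 2 values of 491 occupy positions 6–7 → each gets rank 7.
J has value 491 MPa → rank 7.

7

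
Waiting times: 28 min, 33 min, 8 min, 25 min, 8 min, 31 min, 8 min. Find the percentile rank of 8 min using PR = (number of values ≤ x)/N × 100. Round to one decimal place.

42.9

N = 7.
Strictly below 8: 0. Equal to 8: 3.
PR = 3/7 × 100 = 42.9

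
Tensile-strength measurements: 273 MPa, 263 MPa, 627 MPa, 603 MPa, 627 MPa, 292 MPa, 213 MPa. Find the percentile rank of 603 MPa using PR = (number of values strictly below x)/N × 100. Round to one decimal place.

N = 7.
Strictly below 603: 4. Equal to 603: 1.
PR = 4/7 × 100 = 57.1

57.1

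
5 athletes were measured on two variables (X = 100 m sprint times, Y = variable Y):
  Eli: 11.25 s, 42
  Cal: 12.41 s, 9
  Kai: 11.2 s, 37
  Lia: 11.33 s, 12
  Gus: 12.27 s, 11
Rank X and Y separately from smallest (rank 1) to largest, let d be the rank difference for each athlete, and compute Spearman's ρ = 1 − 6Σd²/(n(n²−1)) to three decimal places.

-0.900

Ranks of variable 1: 2, 5, 1, 3, 4
Ranks of variable 2: 5, 1, 4, 3, 2
d = r₁ − r₂: -3, 4, -3, 0, 2
d²: 9, 16, 9, 0, 4; Σd² = 38
ρ = 1 − 6·38/(5·24) = 1 − 228/120 = -0.900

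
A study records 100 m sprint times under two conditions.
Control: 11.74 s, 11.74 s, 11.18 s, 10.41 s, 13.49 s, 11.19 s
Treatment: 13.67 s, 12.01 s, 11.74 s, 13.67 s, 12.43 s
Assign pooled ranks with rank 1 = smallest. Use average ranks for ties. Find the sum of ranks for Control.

Sorted (ascending): 10.41, 11.18, 11.19, 11.74, 11.74, 11.74, 12.01, 12.43, 13.49, 13.67, 13.67
The 3 values of 11.74 occupy positions 4–6 → average rank 5.
The 2 values of 13.67 occupy positions 10–11 → average rank (10+11)/2 = 10.5.
Control values → pooled ranks: 11.74→5, 11.74→5, 11.18→2, 10.41→1, 13.49→9, 11.19→3
Rank sum = 5 + 5 + 2 + 1 + 9 + 3 = 25

25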